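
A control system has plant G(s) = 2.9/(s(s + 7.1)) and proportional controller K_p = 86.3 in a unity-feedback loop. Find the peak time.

T_p = 0.204 s

From 1 + K_pG(s) = 0: s² + 7.1s + 250.3 = 0 ⇒ ω_n = 15.82, ζ = 0.2244.
Damped frequency ω_d = ω_n√(1−ζ²) = 15.42 rad/s, so peak time T_p = π/ω_d = 0.204 s.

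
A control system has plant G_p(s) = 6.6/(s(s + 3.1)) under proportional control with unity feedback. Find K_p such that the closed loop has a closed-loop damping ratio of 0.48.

Closed-loop characteristic equation: s² + 3.1s + K_p·6.6 = 0.
So ω_n = √(6.6K_p) and 2ζω_n = 3.1, giving ζ = 3.1/(2√(6.6K_p)).
Setting ζ = 0.48: √(6.6K_p) = 3.1/(2·0.48) = 3.229, so K_p = 10.43/6.6 = 1.58.

K_p = 1.58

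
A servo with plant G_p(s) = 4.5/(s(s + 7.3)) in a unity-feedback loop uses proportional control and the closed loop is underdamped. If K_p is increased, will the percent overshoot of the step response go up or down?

ζ = 7.3/(2√(4.5K_p)) decreases as K_p grows; lower damping means more overshoot.

increase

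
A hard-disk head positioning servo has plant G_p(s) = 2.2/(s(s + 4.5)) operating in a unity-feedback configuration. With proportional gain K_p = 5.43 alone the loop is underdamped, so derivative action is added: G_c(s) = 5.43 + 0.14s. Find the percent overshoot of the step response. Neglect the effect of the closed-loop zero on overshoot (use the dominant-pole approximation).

4.78%

Forward path: (5.43 + 0.14s)·2.2/(s(s+4.5)). The closed-loop characteristic equation is s² + (4.5 + 2.2·0.14)s + 2.2·5.43 = 0.
That is s² + 4.808s + 11.95 = 0, so ω_n = 3.456 rad/s and ζ = 4.808/(2·3.456) = 0.6955.
%OS = 100·exp(−πζ/√(1−ζ²)) = 4.78%.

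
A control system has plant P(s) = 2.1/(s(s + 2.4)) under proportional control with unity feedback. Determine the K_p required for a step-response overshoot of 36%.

K_p = 7.17

From %OS = 100·exp(−πζ/√(1−ζ²)) = 36%, ζ = −ln(0.36)/√(π²+ln²(0.36)) = 0.3093.
Characteristic equation s² + 2.4s + 2.1K_p = 0 gives ζ = 2.4/(2√(2.1K_p)).
Setting ζ = 0.3093: √(2.1K_p) = 2.4/(2·0.3093) = 3.88, so K_p = 15.06/2.1 = 7.17.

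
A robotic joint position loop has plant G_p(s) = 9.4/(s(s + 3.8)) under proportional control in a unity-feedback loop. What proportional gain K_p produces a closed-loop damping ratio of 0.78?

Closed-loop characteristic equation: s² + 3.8s + K_p·9.4 = 0.
So ω_n = √(9.4K_p) and 2ζω_n = 3.8, giving ζ = 3.8/(2√(9.4K_p)).
Setting ζ = 0.78: √(9.4K_p) = 3.8/(2·0.78) = 2.436, so K_p = 5.934/9.4 = 0.631.

K_p = 0.631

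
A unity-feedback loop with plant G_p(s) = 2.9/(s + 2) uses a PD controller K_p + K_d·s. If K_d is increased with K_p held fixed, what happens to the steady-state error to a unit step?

At s = 0 the derivative term contributes nothing: C(0) = K_p regardless of K_d, so K_pos = K_p·G_p(0) and e_ss are unchanged.

unchanged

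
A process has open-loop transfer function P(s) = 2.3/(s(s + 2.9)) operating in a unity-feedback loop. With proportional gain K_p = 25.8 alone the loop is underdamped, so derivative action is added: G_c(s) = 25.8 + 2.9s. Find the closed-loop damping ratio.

Forward path: (25.8 + 2.9s)·2.3/(s(s+2.9)). The closed-loop characteristic equation is s² + (2.9 + 2.3·2.9)s + 2.3·25.8 = 0.
That is s² + 9.57s + 59.34 = 0, so ω_n = 7.703 rad/s and ζ = 9.57/(2·7.703) = 0.6212.

ζ = 0.621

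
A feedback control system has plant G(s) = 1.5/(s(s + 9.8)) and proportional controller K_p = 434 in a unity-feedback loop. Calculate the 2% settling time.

Closed-loop characteristic equation: s² + 9.8s + 651 = 0, so ω_n = 25.51 rad/s and ζ = 9.8/(2·25.51) = 0.192.
2% settling time T_s ≈ 4/(ζω_n) = 4/4.9 = 0.816 s.

T_s ≈ 0.816 s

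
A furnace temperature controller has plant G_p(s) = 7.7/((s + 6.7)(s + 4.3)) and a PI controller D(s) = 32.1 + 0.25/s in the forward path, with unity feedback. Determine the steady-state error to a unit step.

0

The open loop D(s)G_p(s) has a pole at the origin (type 1), so the static position error constant is infinite and e_ss = 1/(1+∞) = 0.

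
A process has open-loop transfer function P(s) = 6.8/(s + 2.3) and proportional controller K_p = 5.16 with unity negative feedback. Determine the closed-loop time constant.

τ = 0.0267 s

Closed-loop transfer function: T(s) = K_p·P(s)/(1 + K_p·P(s)) = 35.09/(s + 2.3 + 35.09) = 35.09/(s + 37.39).
Time constant τ = 1/37.39 = 0.0267 s.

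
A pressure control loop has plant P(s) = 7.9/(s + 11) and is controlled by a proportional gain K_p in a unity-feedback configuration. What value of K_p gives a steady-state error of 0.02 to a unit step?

The loop is type 0, so e_ss(step) = 1/(1 + K_pos) with K_pos = K_p·P(0).
P(0) = 0.7182. Require 1/(1 + K_p·0.7182) = 0.02, so 1 + 0.7182·K_p = 50.
K_p = (50 − 1)/0.7182 = 68.2.

K_p = 68.2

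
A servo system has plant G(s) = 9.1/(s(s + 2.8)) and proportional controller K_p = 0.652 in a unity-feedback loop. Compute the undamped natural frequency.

The closed-loop denominator is s(s+2.8) + 0.652·9.1 = s² + 2.8s + 5.933.
So ω_n² = 5.933 ⇒ ω_n = 2.436 rad/s, and ζ = 2.8/(2ω_n) = 0.575.

ω_n = 2.44 rad/s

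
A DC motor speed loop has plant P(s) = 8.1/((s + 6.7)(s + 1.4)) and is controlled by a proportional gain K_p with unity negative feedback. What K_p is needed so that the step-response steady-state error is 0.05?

K_p = 22

The loop is type 0, so e_ss(step) = 1/(1 + K_pos) with K_pos = K_p·P(0).
P(0) = 0.8635. Require 1/(1 + K_p·0.8635) = 0.05, so 1 + 0.8635·K_p = 20.
K_p = (20 − 1)/0.8635 = 22.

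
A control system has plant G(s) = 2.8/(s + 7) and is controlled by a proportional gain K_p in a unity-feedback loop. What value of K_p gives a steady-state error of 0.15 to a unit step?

The loop is type 0, so e_ss(step) = 1/(1 + K_pos) with K_pos = K_p·G(0).
G(0) = 0.4. Require 1/(1 + K_p·0.4) = 0.15, so 1 + 0.4·K_p = 6.667.
K_p = (6.667 − 1)/0.4 = 14.2.

K_p = 14.2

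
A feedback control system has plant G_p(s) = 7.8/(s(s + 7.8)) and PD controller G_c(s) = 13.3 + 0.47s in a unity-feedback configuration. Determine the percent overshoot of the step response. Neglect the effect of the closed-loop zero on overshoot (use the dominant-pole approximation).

11.8%

Forward path: (13.3 + 0.47s)·7.8/(s(s+7.8)). The closed-loop characteristic equation is s² + (7.8 + 7.8·0.47)s + 7.8·13.3 = 0.
That is s² + 11.47s + 103.7 = 0, so ω_n = 10.19 rad/s and ζ = 11.47/(2·10.19) = 0.5629.
%OS = 100·exp(−πζ/√(1−ζ²)) = 11.8%.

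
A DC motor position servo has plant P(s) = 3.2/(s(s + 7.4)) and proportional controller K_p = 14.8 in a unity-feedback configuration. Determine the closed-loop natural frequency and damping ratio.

ω_n = 6.88 rad/s, ζ = 0.538

With unity feedback the closed-loop characteristic equation is s² + 7.4s + 14.8·3.2 = s² + 7.4s + 47.36 = 0.
So ω_n² = 47.36 ⇒ ω_n = 6.882 rad/s, and ζ = 7.4/(2ω_n) = 0.538.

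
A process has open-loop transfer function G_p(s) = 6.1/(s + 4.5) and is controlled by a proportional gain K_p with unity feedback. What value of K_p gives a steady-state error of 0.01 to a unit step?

K_p = 73

For a type-0 loop with proportional control, e_ss = 1/(1 + K_p·G_p(0)).
G_p(0) = 1.356. Require 1/(1 + K_p·1.356) = 0.01, so 1 + 1.356·K_p = 100.
K_p = (100 − 1)/1.356 = 73.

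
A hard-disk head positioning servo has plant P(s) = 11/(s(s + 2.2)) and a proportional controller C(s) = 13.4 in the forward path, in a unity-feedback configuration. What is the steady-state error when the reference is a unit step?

The open loop C(s)P(s) has a pole at the origin (type 1), so the static position error constant is infinite and e_ss = 1/(1+∞) = 0.

0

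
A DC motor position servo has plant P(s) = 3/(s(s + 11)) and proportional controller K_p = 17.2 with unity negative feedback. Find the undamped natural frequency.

The closed-loop denominator is s(s+11) + 17.2·3 = s² + 11s + 51.6.
Matching s² + 2ζω_n s + ω_n²: ω_n = √51.6 = 7.183 rad/s and 2ζω_n = 11, so ζ = 11/(2·7.183) = 0.766.

ω_n = 7.18 rad/s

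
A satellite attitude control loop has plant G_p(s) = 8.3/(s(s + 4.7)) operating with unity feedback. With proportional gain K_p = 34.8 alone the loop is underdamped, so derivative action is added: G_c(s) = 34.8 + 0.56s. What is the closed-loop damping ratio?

ζ = 0.275

Forward path: (34.8 + 0.56s)·8.3/(s(s+4.7)). The closed-loop characteristic equation is s² + (4.7 + 8.3·0.56)s + 8.3·34.8 = 0.
That is s² + 9.348s + 288.8 = 0, so ω_n = 17 rad/s and ζ = 9.348/(2·17) = 0.275.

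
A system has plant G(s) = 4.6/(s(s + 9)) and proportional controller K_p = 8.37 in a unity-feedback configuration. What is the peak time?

T_p = 0.735 s

From 1 + K_pG(s) = 0: s² + 9s + 38.5 = 0 ⇒ ω_n = 6.205, ζ = 0.7252.
Damped frequency ω_d = ω_n√(1−ζ²) = 4.272 rad/s, so peak time T_p = π/ω_d = 0.735 s.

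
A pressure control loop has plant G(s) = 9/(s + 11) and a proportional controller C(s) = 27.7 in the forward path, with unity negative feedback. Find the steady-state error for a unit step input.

The loop is type 0. Static position error constant K_pos = C(0)·G(0) = 27.7·0.8182 = 22.66.
Steady-state error to a unit step: e_ss = 1/(1+K_pos) = 1/23.66 = 0.0423.

0.0423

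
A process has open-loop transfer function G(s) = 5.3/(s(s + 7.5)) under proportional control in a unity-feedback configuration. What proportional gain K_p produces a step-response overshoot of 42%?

K_p = 37.5

From %OS = 100·exp(−πζ/√(1−ζ²)) = 42%, ζ = −ln(0.42)/√(π²+ln²(0.42)) = 0.2662.
Characteristic equation s² + 7.5s + 5.3K_p = 0 gives ζ = 7.5/(2√(5.3K_p)).
Setting ζ = 0.2662: √(5.3K_p) = 7.5/(2·0.2662) = 14.09, so K_p = 198.5/5.3 = 37.5.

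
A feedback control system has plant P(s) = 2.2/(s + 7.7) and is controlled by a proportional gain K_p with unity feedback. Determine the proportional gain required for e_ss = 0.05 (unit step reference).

K_p = 66.5

For a type-0 loop with proportional control, e_ss = 1/(1 + K_p·P(0)).
P(0) = 0.2857. Require 1/(1 + K_p·0.2857) = 0.05, so 1 + 0.2857·K_p = 20.
K_p = (20 − 1)/0.2857 = 66.5.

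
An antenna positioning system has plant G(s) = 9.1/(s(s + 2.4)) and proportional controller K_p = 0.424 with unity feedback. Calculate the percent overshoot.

From 1 + K_pG(s) = 0: s² + 2.4s + 3.858 = 0 ⇒ ω_n = 1.964, ζ = 0.6109.
%OS = 100·exp(−πζ/√(1−ζ²)) = 100·exp(−π·0.6109/√0.6268) = 8.85%.

8.85%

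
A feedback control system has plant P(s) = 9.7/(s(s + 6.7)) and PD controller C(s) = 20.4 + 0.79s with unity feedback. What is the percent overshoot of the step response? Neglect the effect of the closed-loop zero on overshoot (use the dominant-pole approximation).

Forward path: (20.4 + 0.79s)·9.7/(s(s+6.7)). The closed-loop characteristic equation is s² + (6.7 + 9.7·0.79)s + 9.7·20.4 = 0.
That is s² + 14.36s + 197.9 = 0, so ω_n = 14.07 rad/s and ζ = 14.36/(2·14.07) = 0.5105.
%OS = 100·exp(−πζ/√(1−ζ²)) = 15.5%.

15.5%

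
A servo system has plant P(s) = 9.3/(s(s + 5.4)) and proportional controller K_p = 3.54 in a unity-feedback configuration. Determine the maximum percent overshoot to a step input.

18.7%

From 1 + K_pP(s) = 0: s² + 5.4s + 32.92 = 0 ⇒ ω_n = 5.738, ζ = 0.4706.
%OS = 100·exp(−πζ/√(1−ζ²)) = 100·exp(−π·0.4706/√0.7786) = 18.7%.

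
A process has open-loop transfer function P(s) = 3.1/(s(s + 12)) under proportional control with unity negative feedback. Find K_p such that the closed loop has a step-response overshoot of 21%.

From %OS = 100·exp(−πζ/√(1−ζ²)) = 21%, ζ = −ln(0.21)/√(π²+ln²(0.21)) = 0.4449.
Characteristic equation s² + 12s + 3.1K_p = 0 gives ζ = 12/(2√(3.1K_p)).
Setting ζ = 0.4449: √(3.1K_p) = 12/(2·0.4449) = 13.49, so K_p = 181.9/3.1 = 58.7.

K_p = 58.7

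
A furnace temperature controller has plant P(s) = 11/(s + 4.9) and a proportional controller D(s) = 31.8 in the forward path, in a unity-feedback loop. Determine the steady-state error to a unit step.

0.0138

The loop is type 0. Static position error constant K_pos = D(0)·P(0) = 31.8·2.245 = 71.39.
Steady-state error to a unit step: e_ss = 1/(1+K_pos) = 1/72.39 = 0.0138.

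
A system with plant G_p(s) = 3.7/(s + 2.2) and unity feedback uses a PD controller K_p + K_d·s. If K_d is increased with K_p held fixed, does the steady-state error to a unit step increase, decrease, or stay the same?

unchanged

K_d affects only the transient (the s-coefficient); the DC loop gain, and hence e_ss, depends only on K_p.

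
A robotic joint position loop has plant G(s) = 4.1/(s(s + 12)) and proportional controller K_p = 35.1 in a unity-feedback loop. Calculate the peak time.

T_p = 0.302 s

Closed-loop characteristic equation: s² + 12s + 143.9 = 0, so ω_n = 12 rad/s and ζ = 12/(2·12) = 0.5002.
Damped frequency ω_d = ω_n√(1−ζ²) = 10.39 rad/s, so peak time T_p = π/ω_d = 0.302 s.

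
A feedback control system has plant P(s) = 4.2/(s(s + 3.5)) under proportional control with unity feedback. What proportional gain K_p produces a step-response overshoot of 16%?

K_p = 2.87

From %OS = 100·exp(−πζ/√(1−ζ²)) = 16%, ζ = −ln(0.16)/√(π²+ln²(0.16)) = 0.5039.
Characteristic equation s² + 3.5s + 4.2K_p = 0 gives ζ = 3.5/(2√(4.2K_p)).
Setting ζ = 0.5039: √(4.2K_p) = 3.5/(2·0.5039) = 3.473, so K_p = 12.06/4.2 = 2.87.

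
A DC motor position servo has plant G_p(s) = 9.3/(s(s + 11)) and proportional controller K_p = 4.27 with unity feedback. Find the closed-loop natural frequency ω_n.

With unity feedback the closed-loop characteristic equation is s² + 11s + 4.27·9.3 = s² + 11s + 39.71 = 0.
So ω_n² = 39.71 ⇒ ω_n = 6.302 rad/s, and ζ = 11/(2ω_n) = 0.873.

ω_n = 6.3 rad/s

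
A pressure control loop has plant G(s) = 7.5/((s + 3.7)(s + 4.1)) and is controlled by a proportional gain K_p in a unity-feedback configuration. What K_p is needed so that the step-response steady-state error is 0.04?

Steady-state error for a unit step on this type-0 loop is 1/(1 + K_p·G(0)).
G(0) = 0.4944. Require 1/(1 + K_p·0.4944) = 0.04, so 1 + 0.4944·K_p = 25.
K_p = (25 − 1)/0.4944 = 48.5.

K_p = 48.5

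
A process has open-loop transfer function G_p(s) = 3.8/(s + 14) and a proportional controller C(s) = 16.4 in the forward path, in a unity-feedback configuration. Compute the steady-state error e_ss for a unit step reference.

The loop is type 0. Static position error constant K_pos = C(0)·G_p(0) = 16.4·0.2714 = 4.451.
Steady-state error to a unit step: e_ss = 1/(1+K_pos) = 1/5.451 = 0.183.

0.183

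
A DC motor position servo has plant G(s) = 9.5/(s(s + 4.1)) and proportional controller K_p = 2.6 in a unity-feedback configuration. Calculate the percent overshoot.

From 1 + K_pG(s) = 0: s² + 4.1s + 24.7 = 0 ⇒ ω_n = 4.97, ζ = 0.4125.
%OS = 100·exp(−πζ/√(1−ζ²)) = 100·exp(−π·0.4125/√0.8299) = 24.1%.

24.1%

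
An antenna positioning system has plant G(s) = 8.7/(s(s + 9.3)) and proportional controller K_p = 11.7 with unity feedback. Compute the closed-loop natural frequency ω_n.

ω_n = 10.1 rad/s

1 + K_p·G(s) = 0 gives s² + 9.3s + 101.8 = 0.
So ω_n² = 101.8 ⇒ ω_n = 10.09 rad/s, and ζ = 9.3/(2ω_n) = 0.461.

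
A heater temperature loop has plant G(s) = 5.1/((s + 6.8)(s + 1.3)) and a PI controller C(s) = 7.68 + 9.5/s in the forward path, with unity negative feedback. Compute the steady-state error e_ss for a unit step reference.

The open loop C(s)G(s) has a pole at the origin (type 1), so the static position error constant is infinite and e_ss = 1/(1+∞) = 0.

0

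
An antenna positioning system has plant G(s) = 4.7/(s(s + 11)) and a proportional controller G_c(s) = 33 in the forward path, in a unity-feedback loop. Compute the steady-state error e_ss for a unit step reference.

The open loop G_c(s)G(s) has a pole at the origin (type 1), so the static position error constant is infinite and e_ss = 1/(1+∞) = 0.

0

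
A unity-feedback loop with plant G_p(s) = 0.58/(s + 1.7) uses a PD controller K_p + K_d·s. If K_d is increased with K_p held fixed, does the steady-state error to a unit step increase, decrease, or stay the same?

unchanged

At s = 0 the derivative term contributes nothing: C(0) = K_p regardless of K_d, so K_pos = K_p·G_p(0) and e_ss are unchanged.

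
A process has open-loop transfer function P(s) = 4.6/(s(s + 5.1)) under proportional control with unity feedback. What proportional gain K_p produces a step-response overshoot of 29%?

From %OS = 100·exp(−πζ/√(1−ζ²)) = 29%, ζ = −ln(0.29)/√(π²+ln²(0.29)) = 0.3666.
Characteristic equation s² + 5.1s + 4.6K_p = 0 gives ζ = 5.1/(2√(4.6K_p)).
Setting ζ = 0.3666: √(4.6K_p) = 5.1/(2·0.3666) = 6.956, so K_p = 48.38/4.6 = 10.5.

K_p = 10.5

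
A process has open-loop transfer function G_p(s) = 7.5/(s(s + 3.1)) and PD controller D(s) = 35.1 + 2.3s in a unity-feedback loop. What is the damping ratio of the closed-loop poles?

Forward path: (35.1 + 2.3s)·7.5/(s(s+3.1)). The closed-loop characteristic equation is s² + (3.1 + 7.5·2.3)s + 7.5·35.1 = 0.
That is s² + 20.35s + 263.2 = 0, so ω_n = 16.22 rad/s and ζ = 20.35/(2·16.22) = 0.6271.

ζ = 0.627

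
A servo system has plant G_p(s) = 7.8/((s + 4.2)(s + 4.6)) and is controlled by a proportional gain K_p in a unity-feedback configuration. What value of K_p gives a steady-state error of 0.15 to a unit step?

The loop is type 0, so e_ss(step) = 1/(1 + K_pos) with K_pos = K_p·G_p(0).
G_p(0) = 0.4037. Require 1/(1 + K_p·0.4037) = 0.15, so 1 + 0.4037·K_p = 6.667.
K_p = (6.667 − 1)/0.4037 = 14.

K_p = 14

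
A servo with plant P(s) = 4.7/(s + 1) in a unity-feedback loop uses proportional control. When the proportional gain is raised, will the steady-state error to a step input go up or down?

e_ss = 1/(1 + K_p·P(0)); a larger K_p raises the denominator, so e_ss decreases.

decrease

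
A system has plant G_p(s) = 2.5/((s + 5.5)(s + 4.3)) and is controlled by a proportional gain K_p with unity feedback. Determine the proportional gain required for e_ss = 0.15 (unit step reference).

K_p = 53.6

For a type-0 loop with proportional control, e_ss = 1/(1 + K_p·G_p(0)).
G_p(0) = 0.1057. Require 1/(1 + K_p·0.1057) = 0.15, so 1 + 0.1057·K_p = 6.667.
K_p = (6.667 − 1)/0.1057 = 53.6.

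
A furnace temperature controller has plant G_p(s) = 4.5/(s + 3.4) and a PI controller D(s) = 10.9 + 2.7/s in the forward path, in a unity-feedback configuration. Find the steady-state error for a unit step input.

0

The open loop D(s)G_p(s) has a pole at the origin (type 1), so the static position error constant is infinite and e_ss = 1/(1+∞) = 0.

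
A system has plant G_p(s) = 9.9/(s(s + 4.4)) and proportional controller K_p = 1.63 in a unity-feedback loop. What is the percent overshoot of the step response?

12.8%

The closed-loop denominator s² + 4.4s + 16.14 gives ω_n = √16.14 = 4.017 and ζ = 4.4/(2ω_n) = 0.5477.
%OS = 100·exp(−πζ/√(1−ζ²)) = 100·exp(−π·0.5477/√0.7001) = 12.8%.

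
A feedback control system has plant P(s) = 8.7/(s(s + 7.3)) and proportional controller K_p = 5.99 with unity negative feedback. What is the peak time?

Closed-loop characteristic equation: s² + 7.3s + 52.11 = 0, so ω_n = 7.219 rad/s and ζ = 7.3/(2·7.219) = 0.5056.
Damped frequency ω_d = ω_n√(1−ζ²) = 6.228 rad/s, so peak time T_p = π/ω_d = 0.504 s.

T_p = 0.504 s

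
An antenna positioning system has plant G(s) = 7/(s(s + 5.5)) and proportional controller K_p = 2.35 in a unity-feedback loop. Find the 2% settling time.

The closed-loop denominator s² + 5.5s + 16.45 gives ω_n = √16.45 = 4.056 and ζ = 5.5/(2ω_n) = 0.678.
2% settling time T_s ≈ 4/(ζω_n) = 4/2.75 = 1.45 s.

T_s ≈ 1.45 s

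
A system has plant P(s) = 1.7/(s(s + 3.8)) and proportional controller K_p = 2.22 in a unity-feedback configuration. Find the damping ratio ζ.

With unity feedback the closed-loop characteristic equation is s² + 3.8s + 2.22·1.7 = s² + 3.8s + 3.774 = 0.
Matching s² + 2ζω_n s + ω_n²: ω_n = √3.774 = 1.943 rad/s and 2ζω_n = 3.8, so ζ = 3.8/(2·1.943) = 0.978.

ζ = 0.978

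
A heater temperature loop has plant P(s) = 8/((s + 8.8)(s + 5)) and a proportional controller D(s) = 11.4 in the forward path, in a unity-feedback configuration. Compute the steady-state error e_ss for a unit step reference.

0.325

The loop is type 0. Static position error constant K_pos = D(0)·P(0) = 11.4·0.1818 = 2.073.
Steady-state error to a unit step: e_ss = 1/(1+K_pos) = 1/3.073 = 0.325.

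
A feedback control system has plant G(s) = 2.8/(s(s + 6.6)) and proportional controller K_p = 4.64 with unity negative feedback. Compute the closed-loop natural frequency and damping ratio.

The closed-loop denominator is s(s+6.6) + 4.64·2.8 = s² + 6.6s + 12.99.
Matching s² + 2ζω_n s + ω_n²: ω_n = √12.99 = 3.604 rad/s and 2ζω_n = 6.6, so ζ = 6.6/(2·3.604) = 0.916.

ω_n = 3.6 rad/s, ζ = 0.916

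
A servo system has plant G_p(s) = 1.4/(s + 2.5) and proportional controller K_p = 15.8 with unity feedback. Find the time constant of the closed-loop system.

Closed-loop transfer function: T(s) = K_p·G_p(s)/(1 + K_p·G_p(s)) = 22.12/(s + 2.5 + 22.12) = 22.12/(s + 24.62).
Time constant τ = 1/24.62 = 0.0406 s.

τ = 0.0406 s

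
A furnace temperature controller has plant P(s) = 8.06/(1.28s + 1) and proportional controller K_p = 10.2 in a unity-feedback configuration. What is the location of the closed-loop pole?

Closed loop: T(s) = K_p·P/(1+K_p·P) = 82.21/(1.28s + 1 + 82.21), with pole at s = −(1 + 82.21)/1.28 = −65.01.

s = -65.01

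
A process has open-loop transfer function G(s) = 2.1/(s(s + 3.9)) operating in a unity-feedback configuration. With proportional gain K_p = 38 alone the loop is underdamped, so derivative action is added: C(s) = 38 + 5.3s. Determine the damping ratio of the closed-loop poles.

Forward path: (38 + 5.3s)·2.1/(s(s+3.9)). The closed-loop characteristic equation is s² + (3.9 + 2.1·5.3)s + 2.1·38 = 0.
That is s² + 15.03s + 79.8 = 0, so ω_n = 8.933 rad/s and ζ = 15.03/(2·8.933) = 0.8413.

ζ = 0.841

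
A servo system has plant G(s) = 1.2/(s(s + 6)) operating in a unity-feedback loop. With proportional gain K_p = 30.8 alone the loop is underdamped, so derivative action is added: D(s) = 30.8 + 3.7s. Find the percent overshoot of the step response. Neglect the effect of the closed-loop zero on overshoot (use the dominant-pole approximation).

0.518%

Forward path: (30.8 + 3.7s)·1.2/(s(s+6)). The closed-loop characteristic equation is s² + (6 + 1.2·3.7)s + 1.2·30.8 = 0.
That is s² + 10.44s + 36.96 = 0, so ω_n = 6.079 rad/s and ζ = 10.44/(2·6.079) = 0.8586.
%OS = 100·exp(−πζ/√(1−ζ²)) = 0.518%.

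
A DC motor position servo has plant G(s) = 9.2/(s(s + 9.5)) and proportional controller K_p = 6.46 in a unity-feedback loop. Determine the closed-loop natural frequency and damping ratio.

ω_n = 7.71 rad/s, ζ = 0.616

With unity feedback the closed-loop characteristic equation is s² + 9.5s + 6.46·9.2 = s² + 9.5s + 59.43 = 0.
Matching s² + 2ζω_n s + ω_n²: ω_n = √59.43 = 7.709 rad/s and 2ζω_n = 9.5, so ζ = 9.5/(2·7.709) = 0.616.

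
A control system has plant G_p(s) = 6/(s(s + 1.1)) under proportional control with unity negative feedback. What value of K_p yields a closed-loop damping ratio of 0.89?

K_p = 0.0636

Closed-loop characteristic equation: s² + 1.1s + K_p·6 = 0.
So ω_n = √(6K_p) and 2ζω_n = 1.1, giving ζ = 1.1/(2√(6K_p)).
Setting ζ = 0.89: √(6K_p) = 1.1/(2·0.89) = 0.618, so K_p = 0.3819/6 = 0.0636.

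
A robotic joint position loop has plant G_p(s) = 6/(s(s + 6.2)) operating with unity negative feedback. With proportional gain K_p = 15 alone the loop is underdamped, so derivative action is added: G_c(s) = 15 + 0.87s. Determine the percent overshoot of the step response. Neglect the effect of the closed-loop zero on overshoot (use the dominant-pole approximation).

9.37%

Forward path: (15 + 0.87s)·6/(s(s+6.2)). The closed-loop characteristic equation is s² + (6.2 + 6·0.87)s + 6·15 = 0.
That is s² + 11.42s + 90 = 0, so ω_n = 9.487 rad/s and ζ = 11.42/(2·9.487) = 0.6019.
%OS = 100·exp(−πζ/√(1−ζ²)) = 9.37%.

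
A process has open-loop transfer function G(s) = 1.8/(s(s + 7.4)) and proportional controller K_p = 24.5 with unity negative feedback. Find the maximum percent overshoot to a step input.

12.1%

Closed-loop characteristic equation: s² + 7.4s + 44.1 = 0, so ω_n = 6.641 rad/s and ζ = 7.4/(2·6.641) = 0.5572.
%OS = 100·exp(−πζ/√(1−ζ²)) = 100·exp(−π·0.5572/√0.6896) = 12.1%.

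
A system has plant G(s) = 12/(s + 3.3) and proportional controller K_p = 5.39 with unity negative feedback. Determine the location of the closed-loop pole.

Closed-loop transfer function: T(s) = K_p·G(s)/(1 + K_p·G(s)) = 64.68/(s + 3.3 + 64.68) = 64.68/(s + 67.98).
The closed-loop pole is at s = −67.98.

s = -67.98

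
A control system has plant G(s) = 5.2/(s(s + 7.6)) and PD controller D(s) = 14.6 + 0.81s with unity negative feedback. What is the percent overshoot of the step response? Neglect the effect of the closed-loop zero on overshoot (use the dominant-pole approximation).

5.52%

Forward path: (14.6 + 0.81s)·5.2/(s(s+7.6)). The closed-loop characteristic equation is s² + (7.6 + 5.2·0.81)s + 5.2·14.6 = 0.
That is s² + 11.81s + 75.92 = 0, so ω_n = 8.713 rad/s and ζ = 11.81/(2·8.713) = 0.6778.
%OS = 100·exp(−πζ/√(1−ζ²)) = 5.52%.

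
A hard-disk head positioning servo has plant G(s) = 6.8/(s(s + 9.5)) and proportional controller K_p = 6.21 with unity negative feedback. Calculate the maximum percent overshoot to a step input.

The closed-loop denominator s² + 9.5s + 42.23 gives ω_n = √42.23 = 6.498 and ζ = 9.5/(2ω_n) = 0.731.
%OS = 100·exp(−πζ/√(1−ζ²)) = 100·exp(−π·0.731/√0.4657) = 3.46%.

3.46%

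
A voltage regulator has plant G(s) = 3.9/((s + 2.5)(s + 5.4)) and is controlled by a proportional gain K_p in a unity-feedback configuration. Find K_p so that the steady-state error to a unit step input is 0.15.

For a type-0 loop with proportional control, e_ss = 1/(1 + K_p·G(0)).
G(0) = 0.2889. Require 1/(1 + K_p·0.2889) = 0.15, so 1 + 0.2889·K_p = 6.667.
K_p = (6.667 − 1)/0.2889 = 19.6.

K_p = 19.6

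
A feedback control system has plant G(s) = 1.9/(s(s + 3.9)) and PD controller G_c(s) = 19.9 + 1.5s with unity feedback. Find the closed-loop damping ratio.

Forward path: (19.9 + 1.5s)·1.9/(s(s+3.9)). The closed-loop characteristic equation is s² + (3.9 + 1.9·1.5)s + 1.9·19.9 = 0.
That is s² + 6.75s + 37.81 = 0, so ω_n = 6.149 rad/s and ζ = 6.75/(2·6.149) = 0.5489.

ζ = 0.549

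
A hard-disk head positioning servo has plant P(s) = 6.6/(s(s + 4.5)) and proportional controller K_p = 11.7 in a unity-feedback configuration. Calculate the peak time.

T_p = 0.37 s

From 1 + K_pP(s) = 0: s² + 4.5s + 77.22 = 0 ⇒ ω_n = 8.787, ζ = 0.256.
Damped frequency ω_d = ω_n√(1−ζ²) = 8.495 rad/s, so peak time T_p = π/ω_d = 0.37 s.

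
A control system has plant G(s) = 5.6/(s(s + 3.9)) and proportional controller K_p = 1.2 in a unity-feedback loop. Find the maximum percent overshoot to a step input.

2.77%

Closed-loop characteristic equation: s² + 3.9s + 6.72 = 0, so ω_n = 2.592 rad/s and ζ = 3.9/(2·2.592) = 0.7522.
%OS = 100·exp(−πζ/√(1−ζ²)) = 100·exp(−π·0.7522/√0.4342) = 2.77%.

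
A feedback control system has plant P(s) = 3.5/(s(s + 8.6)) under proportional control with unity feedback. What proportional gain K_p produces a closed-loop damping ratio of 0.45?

K_p = 26.1

Closed-loop characteristic equation: s² + 8.6s + K_p·3.5 = 0.
So ω_n = √(3.5K_p) and 2ζω_n = 8.6, giving ζ = 8.6/(2√(3.5K_p)).
Setting ζ = 0.45: √(3.5K_p) = 8.6/(2·0.45) = 9.556, so K_p = 91.31/3.5 = 26.1.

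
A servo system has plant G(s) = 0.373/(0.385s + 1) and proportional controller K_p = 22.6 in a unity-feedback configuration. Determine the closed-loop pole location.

Closed loop: T(s) = K_p·G/(1+K_p·G) = 8.43/(0.385s + 1 + 8.43), with pole at s = −(1 + 8.43)/0.385 = −24.49.

s = -24.49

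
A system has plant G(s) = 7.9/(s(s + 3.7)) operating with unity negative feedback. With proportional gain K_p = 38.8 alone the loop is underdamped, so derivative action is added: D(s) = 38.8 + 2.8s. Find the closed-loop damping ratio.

ζ = 0.737

Forward path: (38.8 + 2.8s)·7.9/(s(s+3.7)). The closed-loop characteristic equation is s² + (3.7 + 7.9·2.8)s + 7.9·38.8 = 0.
That is s² + 25.82s + 306.5 = 0, so ω_n = 17.51 rad/s and ζ = 25.82/(2·17.51) = 0.7374.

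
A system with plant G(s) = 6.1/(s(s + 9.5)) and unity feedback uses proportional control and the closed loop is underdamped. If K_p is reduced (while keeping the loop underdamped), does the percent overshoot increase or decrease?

ζ = 9.5/(2√(6.1K_p)) rises as K_p falls; higher damping means less overshoot.

decrease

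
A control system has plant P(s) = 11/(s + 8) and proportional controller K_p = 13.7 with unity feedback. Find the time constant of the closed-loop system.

Closed-loop transfer function: T(s) = K_p·P(s)/(1 + K_p·P(s)) = 150.7/(s + 8 + 150.7) = 150.7/(s + 158.7).
Time constant τ = 1/158.7 = 0.0063 s.

τ = 0.0063 s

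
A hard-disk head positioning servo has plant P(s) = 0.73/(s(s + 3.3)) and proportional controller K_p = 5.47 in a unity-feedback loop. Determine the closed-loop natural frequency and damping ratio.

1 + K_p·P(s) = 0 gives s² + 3.3s + 3.993 = 0.
So ω_n² = 3.993 ⇒ ω_n = 1.998 rad/s, and ζ = 3.3/(2ω_n) = 0.826.

ω_n = 2 rad/s, ζ = 0.826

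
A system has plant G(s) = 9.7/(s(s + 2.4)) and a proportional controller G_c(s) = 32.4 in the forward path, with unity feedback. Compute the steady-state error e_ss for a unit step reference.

The open loop G_c(s)G(s) has a pole at the origin (type 1), so the static position error constant is infinite and e_ss = 1/(1+∞) = 0.

0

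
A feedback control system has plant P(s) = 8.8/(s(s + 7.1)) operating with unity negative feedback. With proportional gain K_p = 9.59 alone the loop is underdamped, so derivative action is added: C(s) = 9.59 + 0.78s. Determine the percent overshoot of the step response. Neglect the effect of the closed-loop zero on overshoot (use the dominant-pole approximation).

2.54%

Forward path: (9.59 + 0.78s)·8.8/(s(s+7.1)). The closed-loop characteristic equation is s² + (7.1 + 8.8·0.78)s + 8.8·9.59 = 0.
That is s² + 13.96s + 84.39 = 0, so ω_n = 9.187 rad/s and ζ = 13.96/(2·9.187) = 0.76.
%OS = 100·exp(−πζ/√(1−ζ²)) = 2.54%.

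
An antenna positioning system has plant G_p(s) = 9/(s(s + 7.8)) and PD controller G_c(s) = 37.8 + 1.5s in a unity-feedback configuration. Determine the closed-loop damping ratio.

ζ = 0.577

Forward path: (37.8 + 1.5s)·9/(s(s+7.8)). The closed-loop characteristic equation is s² + (7.8 + 9·1.5)s + 9·37.8 = 0.
That is s² + 21.3s + 340.2 = 0, so ω_n = 18.44 rad/s and ζ = 21.3/(2·18.44) = 0.5774.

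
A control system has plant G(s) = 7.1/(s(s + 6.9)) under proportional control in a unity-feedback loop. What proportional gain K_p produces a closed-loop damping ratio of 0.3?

K_p = 18.6

Closed-loop characteristic equation: s² + 6.9s + K_p·7.1 = 0.
So ω_n = √(7.1K_p) and 2ζω_n = 6.9, giving ζ = 6.9/(2√(7.1K_p)).
Setting ζ = 0.3: √(7.1K_p) = 6.9/(2·0.3) = 11.5, so K_p = 132.3/7.1 = 18.6.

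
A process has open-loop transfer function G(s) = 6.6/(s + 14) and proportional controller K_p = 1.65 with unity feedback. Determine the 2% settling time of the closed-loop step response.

Closed-loop transfer function: T(s) = K_p·G(s)/(1 + K_p·G(s)) = 10.89/(s + 14 + 10.89) = 10.89/(s + 24.89).
Time constant τ = 1/24.89 = 0.04018 s, so the 2% settling time is about 4τ = 0.161 s.

T_s ≈ 0.161 s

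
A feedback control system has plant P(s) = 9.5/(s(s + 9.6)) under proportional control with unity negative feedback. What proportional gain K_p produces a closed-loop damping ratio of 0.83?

K_p = 3.52

Closed-loop characteristic equation: s² + 9.6s + K_p·9.5 = 0.
So ω_n = √(9.5K_p) and 2ζω_n = 9.6, giving ζ = 9.6/(2√(9.5K_p)).
Setting ζ = 0.83: √(9.5K_p) = 9.6/(2·0.83) = 5.783, so K_p = 33.44/9.5 = 3.52.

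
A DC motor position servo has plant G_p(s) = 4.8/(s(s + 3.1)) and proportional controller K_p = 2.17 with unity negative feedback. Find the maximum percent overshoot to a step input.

The closed-loop denominator s² + 3.1s + 10.42 gives ω_n = √10.42 = 3.227 and ζ = 3.1/(2ω_n) = 0.4803.
%OS = 100·exp(−πζ/√(1−ζ²)) = 100·exp(−π·0.4803/√0.7693) = 17.9%.

17.9%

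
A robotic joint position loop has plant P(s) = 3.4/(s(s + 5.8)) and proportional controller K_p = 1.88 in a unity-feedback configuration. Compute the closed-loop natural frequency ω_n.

ω_n = 2.53 rad/s

1 + K_p·P(s) = 0 gives s² + 5.8s + 6.392 = 0.
Matching s² + 2ζω_n s + ω_n²: ω_n = √6.392 = 2.528 rad/s and 2ζω_n = 5.8, so ζ = 5.8/(2·2.528) = 1.15.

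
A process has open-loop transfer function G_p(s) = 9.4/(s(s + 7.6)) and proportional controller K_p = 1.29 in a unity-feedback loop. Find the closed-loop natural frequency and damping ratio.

ω_n = 3.48 rad/s, ζ = 1.09

1 + K_p·G_p(s) = 0 gives s² + 7.6s + 12.13 = 0.
So ω_n² = 12.13 ⇒ ω_n = 3.482 rad/s, and ζ = 7.6/(2ω_n) = 1.09.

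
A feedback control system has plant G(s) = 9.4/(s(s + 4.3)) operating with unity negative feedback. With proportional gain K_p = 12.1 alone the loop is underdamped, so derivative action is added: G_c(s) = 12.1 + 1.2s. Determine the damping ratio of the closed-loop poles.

ζ = 0.73

Forward path: (12.1 + 1.2s)·9.4/(s(s+4.3)). The closed-loop characteristic equation is s² + (4.3 + 9.4·1.2)s + 9.4·12.1 = 0.
That is s² + 15.58s + 113.7 = 0, so ω_n = 10.66 rad/s and ζ = 15.58/(2·10.66) = 0.7304.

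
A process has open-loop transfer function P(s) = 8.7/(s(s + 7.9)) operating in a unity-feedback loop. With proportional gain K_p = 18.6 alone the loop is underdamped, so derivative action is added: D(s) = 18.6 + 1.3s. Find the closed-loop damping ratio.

Forward path: (18.6 + 1.3s)·8.7/(s(s+7.9)). The closed-loop characteristic equation is s² + (7.9 + 8.7·1.3)s + 8.7·18.6 = 0.
That is s² + 19.21s + 161.8 = 0, so ω_n = 12.72 rad/s and ζ = 19.21/(2·12.72) = 0.7551.

ζ = 0.755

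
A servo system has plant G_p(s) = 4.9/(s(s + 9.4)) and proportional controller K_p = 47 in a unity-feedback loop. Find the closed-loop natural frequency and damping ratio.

ω_n = 15.2 rad/s, ζ = 0.31

With unity feedback the closed-loop characteristic equation is s² + 9.4s + 47·4.9 = s² + 9.4s + 230.3 = 0.
So ω_n² = 230.3 ⇒ ω_n = 15.18 rad/s, and ζ = 9.4/(2ω_n) = 0.31.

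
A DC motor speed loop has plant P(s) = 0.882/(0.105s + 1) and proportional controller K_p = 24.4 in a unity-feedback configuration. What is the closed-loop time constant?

τ = 0.00466 s

Closed loop: T(s) = K_p·P/(1+K_p·P) = 21.52/(0.105s + 1 + 21.52), with pole at s = −(1 + 21.52)/0.105 = −214.5.
Closed-loop time constant τ = 1/214.5 = 0.00466 s.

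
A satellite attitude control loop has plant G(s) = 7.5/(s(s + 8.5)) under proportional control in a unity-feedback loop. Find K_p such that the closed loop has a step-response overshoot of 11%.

K_p = 7.29

From %OS = 100·exp(−πζ/√(1−ζ²)) = 11%, ζ = −ln(0.11)/√(π²+ln²(0.11)) = 0.5749.
Characteristic equation s² + 8.5s + 7.5K_p = 0 gives ζ = 8.5/(2√(7.5K_p)).
Setting ζ = 0.5749: √(7.5K_p) = 8.5/(2·0.5749) = 7.393, so K_p = 54.65/7.5 = 7.29.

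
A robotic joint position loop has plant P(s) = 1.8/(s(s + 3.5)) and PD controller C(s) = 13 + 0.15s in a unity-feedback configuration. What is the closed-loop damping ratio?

ζ = 0.39

Forward path: (13 + 0.15s)·1.8/(s(s+3.5)). The closed-loop characteristic equation is s² + (3.5 + 1.8·0.15)s + 1.8·13 = 0.
That is s² + 3.77s + 23.4 = 0, so ω_n = 4.837 rad/s and ζ = 3.77/(2·4.837) = 0.3897.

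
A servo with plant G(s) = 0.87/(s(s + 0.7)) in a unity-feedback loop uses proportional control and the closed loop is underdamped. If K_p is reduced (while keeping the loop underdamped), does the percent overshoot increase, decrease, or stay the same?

ζ = 0.7/(2√(0.87K_p)) rises as K_p falls; higher damping means less overshoot.

decrease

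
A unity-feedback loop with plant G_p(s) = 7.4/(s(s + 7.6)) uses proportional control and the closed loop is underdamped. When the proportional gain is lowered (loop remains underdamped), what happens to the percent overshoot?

decrease

ζ = 7.6/(2√(7.4K_p)) rises as K_p falls; higher damping means less overshoot.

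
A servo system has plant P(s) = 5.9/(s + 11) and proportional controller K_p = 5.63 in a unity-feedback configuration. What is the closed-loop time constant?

Closed-loop transfer function: T(s) = K_p·P(s)/(1 + K_p·P(s)) = 33.22/(s + 11 + 33.22) = 33.22/(s + 44.22).
Time constant τ = 1/44.22 = 0.0226 s.

τ = 0.0226 s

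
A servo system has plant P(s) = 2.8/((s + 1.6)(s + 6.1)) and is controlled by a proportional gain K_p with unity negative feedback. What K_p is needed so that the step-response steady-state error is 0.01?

K_p = 345

For a type-0 loop with proportional control, e_ss = 1/(1 + K_p·P(0)).
P(0) = 0.2869. Require 1/(1 + K_p·0.2869) = 0.01, so 1 + 0.2869·K_p = 100.
K_p = (100 − 1)/0.2869 = 345.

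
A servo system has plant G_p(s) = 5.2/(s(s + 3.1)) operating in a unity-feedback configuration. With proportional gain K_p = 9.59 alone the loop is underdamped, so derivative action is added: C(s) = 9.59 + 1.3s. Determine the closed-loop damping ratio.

ζ = 0.698

Forward path: (9.59 + 1.3s)·5.2/(s(s+3.1)). The closed-loop characteristic equation is s² + (3.1 + 5.2·1.3)s + 5.2·9.59 = 0.
That is s² + 9.86s + 49.87 = 0, so ω_n = 7.062 rad/s and ζ = 9.86/(2·7.062) = 0.6981.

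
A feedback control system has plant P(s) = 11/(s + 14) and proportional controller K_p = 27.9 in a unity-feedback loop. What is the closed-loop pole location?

s = -320.9

Closed-loop transfer function: T(s) = K_p·P(s)/(1 + K_p·P(s)) = 306.9/(s + 14 + 306.9) = 306.9/(s + 320.9).
The closed-loop pole is at s = −320.9.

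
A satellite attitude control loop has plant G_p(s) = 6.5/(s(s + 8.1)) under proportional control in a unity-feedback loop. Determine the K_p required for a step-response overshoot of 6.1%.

K_p = 5.71

From %OS = 100·exp(−πζ/√(1−ζ²)) = 6.1%, ζ = −ln(0.061)/√(π²+ln²(0.061)) = 0.6649.
Characteristic equation s² + 8.1s + 6.5K_p = 0 gives ζ = 8.1/(2√(6.5K_p)).
Setting ζ = 0.6649: √(6.5K_p) = 8.1/(2·0.6649) = 6.091, so K_p = 37.1/6.5 = 5.71.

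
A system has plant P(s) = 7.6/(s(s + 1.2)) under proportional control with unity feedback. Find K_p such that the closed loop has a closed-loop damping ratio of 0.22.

K_p = 0.979

Closed-loop characteristic equation: s² + 1.2s + K_p·7.6 = 0.
So ω_n = √(7.6K_p) and 2ζω_n = 1.2, giving ζ = 1.2/(2√(7.6K_p)).
Setting ζ = 0.22: √(7.6K_p) = 1.2/(2·0.22) = 2.727, so K_p = 7.438/7.6 = 0.979.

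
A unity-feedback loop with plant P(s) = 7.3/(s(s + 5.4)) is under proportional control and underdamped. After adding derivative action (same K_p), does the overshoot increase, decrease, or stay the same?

With PD the characteristic equation becomes s² + (a + K·K_d)s + K·K_p = 0; the damping term grows, ζ rises, overshoot falls.

decrease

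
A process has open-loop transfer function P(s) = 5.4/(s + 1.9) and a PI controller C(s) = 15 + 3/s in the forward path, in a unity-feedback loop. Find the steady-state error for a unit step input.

The open loop C(s)P(s) has a pole at the origin (type 1), so the static position error constant is infinite and e_ss = 1/(1+∞) = 0.

0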